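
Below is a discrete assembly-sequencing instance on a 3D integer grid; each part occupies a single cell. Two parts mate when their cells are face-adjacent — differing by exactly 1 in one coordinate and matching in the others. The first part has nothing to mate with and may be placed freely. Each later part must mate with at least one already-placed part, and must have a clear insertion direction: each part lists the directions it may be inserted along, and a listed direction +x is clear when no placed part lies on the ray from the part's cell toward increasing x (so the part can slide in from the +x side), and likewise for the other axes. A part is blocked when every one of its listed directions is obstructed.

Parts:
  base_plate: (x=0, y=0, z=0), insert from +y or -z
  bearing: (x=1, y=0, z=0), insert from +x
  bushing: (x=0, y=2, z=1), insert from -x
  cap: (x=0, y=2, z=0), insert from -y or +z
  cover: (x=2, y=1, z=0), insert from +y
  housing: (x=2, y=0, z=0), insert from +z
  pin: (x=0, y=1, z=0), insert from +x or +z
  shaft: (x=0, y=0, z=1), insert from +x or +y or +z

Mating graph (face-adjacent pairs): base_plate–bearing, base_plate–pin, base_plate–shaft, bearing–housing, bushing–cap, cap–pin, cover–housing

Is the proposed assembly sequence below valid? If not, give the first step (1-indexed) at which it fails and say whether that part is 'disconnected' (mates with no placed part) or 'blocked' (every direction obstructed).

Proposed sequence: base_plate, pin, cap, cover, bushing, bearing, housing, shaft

1. base_plate@(0, 0, 0) [+y clear] — {base_plate}
2. pin@(0, 1, 0) [+x clear] — {base_plate, pin}
3. cap@(0, 2, 0) [+z clear] — {base_plate, cap, pin}
4. cover@(2, 1, 0) — no placed neighbour ⇒ disconnected

Invalid at step 4 (disconnected)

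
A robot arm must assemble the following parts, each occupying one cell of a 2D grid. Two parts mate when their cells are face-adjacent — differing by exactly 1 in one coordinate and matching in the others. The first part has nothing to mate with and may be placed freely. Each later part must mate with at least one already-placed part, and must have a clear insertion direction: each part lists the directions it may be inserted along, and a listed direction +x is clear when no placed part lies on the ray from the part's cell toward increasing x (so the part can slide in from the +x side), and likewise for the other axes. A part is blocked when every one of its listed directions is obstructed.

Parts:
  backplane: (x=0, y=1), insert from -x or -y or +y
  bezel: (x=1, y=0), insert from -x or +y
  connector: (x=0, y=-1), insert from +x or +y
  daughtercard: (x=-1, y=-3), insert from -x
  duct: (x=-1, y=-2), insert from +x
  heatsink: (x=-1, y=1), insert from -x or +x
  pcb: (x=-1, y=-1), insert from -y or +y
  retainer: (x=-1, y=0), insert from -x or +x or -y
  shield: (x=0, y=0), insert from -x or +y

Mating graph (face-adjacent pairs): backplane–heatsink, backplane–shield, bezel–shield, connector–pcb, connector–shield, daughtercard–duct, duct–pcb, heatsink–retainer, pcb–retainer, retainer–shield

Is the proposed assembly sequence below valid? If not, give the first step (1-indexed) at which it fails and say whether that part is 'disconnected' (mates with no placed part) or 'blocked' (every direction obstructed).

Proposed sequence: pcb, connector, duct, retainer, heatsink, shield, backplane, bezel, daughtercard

1. pcb@(-1, -1) [-y clear] — {pcb}
2. connector@(0, -1) [+x clear] — {connector, pcb}
3. duct@(-1, -2) [+x clear] — {connector, duct, pcb}
4. retainer@(-1, 0) [-x clear] — {connector, duct, pcb, retainer}
5. heatsink@(-1, 1) [-x clear] — {connector, duct, heatsink, pcb, retainer}
6. shield@(0, 0) [+y clear] — {connector, duct, heatsink, pcb, retainer, shield}
7. backplane@(0, 1) [+y clear] — {backplane, connector, duct, heatsink, pcb, retainer, shield}
8. bezel@(1, 0) [+y clear] — {backplane, bezel, connector, duct, heatsink, pcb, retainer, shield}
9. daughtercard@(-1, -3) [-x clear] — {backplane, bezel, connector, daughtercard, duct, heatsink, pcb, retainer, shield}

Valid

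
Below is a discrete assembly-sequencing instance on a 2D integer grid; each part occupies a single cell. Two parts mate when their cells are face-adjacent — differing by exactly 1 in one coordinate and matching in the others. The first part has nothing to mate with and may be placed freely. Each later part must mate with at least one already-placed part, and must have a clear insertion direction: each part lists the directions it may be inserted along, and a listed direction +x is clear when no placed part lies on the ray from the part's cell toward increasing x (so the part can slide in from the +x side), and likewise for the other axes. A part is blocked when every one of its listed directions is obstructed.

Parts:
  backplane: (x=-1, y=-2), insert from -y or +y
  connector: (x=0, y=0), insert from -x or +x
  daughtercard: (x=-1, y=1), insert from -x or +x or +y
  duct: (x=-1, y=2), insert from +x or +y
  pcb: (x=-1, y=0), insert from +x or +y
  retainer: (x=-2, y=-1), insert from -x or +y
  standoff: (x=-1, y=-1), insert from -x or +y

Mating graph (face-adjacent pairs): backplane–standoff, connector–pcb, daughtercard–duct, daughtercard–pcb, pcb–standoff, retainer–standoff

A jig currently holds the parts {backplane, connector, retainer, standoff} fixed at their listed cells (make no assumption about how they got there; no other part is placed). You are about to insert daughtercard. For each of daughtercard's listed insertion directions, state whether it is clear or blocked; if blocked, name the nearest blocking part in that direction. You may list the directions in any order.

-x: ray from daughtercard(-1, 1) has no placed part ⇒ clear
+x: ray from daughtercard(-1, 1) has no placed part ⇒ clear
+y: ray from daughtercard(-1, 1) has no placed part ⇒ clear

+x: clear; +y: clear; -x: clear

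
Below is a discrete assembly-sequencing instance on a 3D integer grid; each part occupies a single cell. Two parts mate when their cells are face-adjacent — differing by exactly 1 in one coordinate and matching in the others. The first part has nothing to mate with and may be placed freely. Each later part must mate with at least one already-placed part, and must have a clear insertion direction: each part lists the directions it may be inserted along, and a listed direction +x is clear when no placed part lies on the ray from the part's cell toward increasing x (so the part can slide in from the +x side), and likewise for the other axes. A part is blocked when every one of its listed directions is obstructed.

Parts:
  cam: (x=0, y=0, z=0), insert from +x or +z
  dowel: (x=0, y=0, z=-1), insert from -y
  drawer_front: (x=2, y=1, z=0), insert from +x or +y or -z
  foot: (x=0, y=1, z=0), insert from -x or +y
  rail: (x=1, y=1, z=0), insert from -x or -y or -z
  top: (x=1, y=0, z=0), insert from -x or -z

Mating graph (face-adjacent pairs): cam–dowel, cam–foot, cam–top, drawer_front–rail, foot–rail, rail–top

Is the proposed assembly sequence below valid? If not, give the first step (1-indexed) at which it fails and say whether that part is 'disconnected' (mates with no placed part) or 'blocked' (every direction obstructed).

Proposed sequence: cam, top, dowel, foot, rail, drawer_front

1. cam@(0, 0, 0) [+x clear] — {cam}
2. top@(1, 0, 0) [-z clear] — {cam, top}
3. dowel@(0, 0, -1) [-y clear] — {cam, dowel, top}
4. foot@(0, 1, 0) [-x clear] — {cam, dowel, foot, top}
5. rail@(1, 1, 0) [-z clear] — {cam, dowel, foot, rail, top}
6. drawer_front@(2, 1, 0) [+x clear] — {cam, dowel, drawer_front, foot, rail, top}

Valid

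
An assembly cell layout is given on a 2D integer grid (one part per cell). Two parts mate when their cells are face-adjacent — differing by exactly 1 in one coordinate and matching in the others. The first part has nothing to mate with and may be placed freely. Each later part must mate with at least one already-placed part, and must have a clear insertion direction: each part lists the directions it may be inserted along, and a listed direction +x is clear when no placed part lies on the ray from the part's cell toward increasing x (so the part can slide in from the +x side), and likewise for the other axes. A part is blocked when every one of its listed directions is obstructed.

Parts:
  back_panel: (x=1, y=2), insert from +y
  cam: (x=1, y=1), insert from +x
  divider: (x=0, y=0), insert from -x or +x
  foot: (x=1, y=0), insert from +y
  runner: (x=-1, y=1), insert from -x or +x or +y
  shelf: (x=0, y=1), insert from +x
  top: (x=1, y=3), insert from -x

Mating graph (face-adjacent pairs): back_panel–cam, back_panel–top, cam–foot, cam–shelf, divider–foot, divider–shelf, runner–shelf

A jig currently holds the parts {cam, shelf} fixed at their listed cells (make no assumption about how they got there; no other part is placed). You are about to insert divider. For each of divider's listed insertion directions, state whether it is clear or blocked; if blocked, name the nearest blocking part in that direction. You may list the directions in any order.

+x: clear; -x: clear

-x: ray from divider(0, 0) has no placed part ⇒ clear
+x: ray from divider(0, 0) has no placed part ⇒ clear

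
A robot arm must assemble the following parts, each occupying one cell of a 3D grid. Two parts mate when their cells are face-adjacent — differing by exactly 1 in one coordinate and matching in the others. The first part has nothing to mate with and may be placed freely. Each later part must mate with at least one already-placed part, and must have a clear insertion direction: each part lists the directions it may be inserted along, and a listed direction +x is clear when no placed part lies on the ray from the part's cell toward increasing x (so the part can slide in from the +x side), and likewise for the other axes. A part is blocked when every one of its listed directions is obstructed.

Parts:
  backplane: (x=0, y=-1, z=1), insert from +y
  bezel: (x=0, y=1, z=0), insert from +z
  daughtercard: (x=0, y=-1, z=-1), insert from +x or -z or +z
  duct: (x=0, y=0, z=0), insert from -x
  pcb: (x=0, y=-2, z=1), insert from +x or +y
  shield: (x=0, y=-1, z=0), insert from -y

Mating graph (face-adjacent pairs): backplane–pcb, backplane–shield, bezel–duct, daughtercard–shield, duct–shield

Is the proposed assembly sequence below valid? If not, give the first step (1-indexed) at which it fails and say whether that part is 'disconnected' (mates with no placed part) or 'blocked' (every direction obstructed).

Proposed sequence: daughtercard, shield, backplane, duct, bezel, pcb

1. daughtercard@(0, -1, -1) [+x clear] — {daughtercard}
2. shield@(0, -1, 0) [-y clear] — {daughtercard, shield}
3. backplane@(0, -1, 1) [+y clear] — {backplane, daughtercard, shield}
4. duct@(0, 0, 0) [-x clear] — {backplane, daughtercard, duct, shield}
5. bezel@(0, 1, 0) [+z clear] — {backplane, bezel, daughtercard, duct, shield}
6. pcb@(0, -2, 1) [+x clear] — {backplane, bezel, daughtercard, duct, pcb, shield}

Valid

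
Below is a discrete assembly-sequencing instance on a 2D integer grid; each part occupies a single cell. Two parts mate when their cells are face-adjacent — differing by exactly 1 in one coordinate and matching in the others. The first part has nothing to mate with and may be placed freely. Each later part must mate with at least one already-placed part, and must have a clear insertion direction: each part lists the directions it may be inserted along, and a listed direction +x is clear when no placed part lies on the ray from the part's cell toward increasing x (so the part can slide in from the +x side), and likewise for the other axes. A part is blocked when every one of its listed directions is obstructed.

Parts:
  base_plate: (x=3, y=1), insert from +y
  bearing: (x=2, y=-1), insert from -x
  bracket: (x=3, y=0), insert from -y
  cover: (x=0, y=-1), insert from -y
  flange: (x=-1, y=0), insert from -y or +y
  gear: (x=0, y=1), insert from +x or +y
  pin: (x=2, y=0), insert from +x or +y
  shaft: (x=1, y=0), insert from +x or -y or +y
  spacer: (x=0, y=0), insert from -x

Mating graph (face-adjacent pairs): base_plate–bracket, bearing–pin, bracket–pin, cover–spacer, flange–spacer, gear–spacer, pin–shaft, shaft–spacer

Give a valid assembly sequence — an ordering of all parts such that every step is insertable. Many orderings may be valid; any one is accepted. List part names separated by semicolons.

1. gear@(0, 1) [+x clear] — {gear}
2. spacer@(0, 0) [-x clear] — {gear, spacer}
3. shaft@(1, 0) [+x clear] — {gear, shaft, spacer}
4. pin@(2, 0) [+x clear] — {gear, pin, shaft, spacer}
5. bearing@(2, -1) [-x clear] — {bearing, gear, pin, shaft, spacer}
6. bracket@(3, 0) [-y clear] — {bearing, bracket, gear, pin, shaft, spacer}
7. cover@(0, -1) [-y clear] — {bearing, bracket, cover, gear, pin, shaft, spacer}
8. base_plate@(3, 1) [+y clear] — {base_plate, bearing, bracket, cover, gear, pin, shaft, spacer}
9. flange@(-1, 0) [-y clear] — {base_plate, bearing, bracket, cover, flange, gear, pin, shaft, spacer}

gear; spacer; shaft; pin; bearing; bracket; cover; base_plate; flange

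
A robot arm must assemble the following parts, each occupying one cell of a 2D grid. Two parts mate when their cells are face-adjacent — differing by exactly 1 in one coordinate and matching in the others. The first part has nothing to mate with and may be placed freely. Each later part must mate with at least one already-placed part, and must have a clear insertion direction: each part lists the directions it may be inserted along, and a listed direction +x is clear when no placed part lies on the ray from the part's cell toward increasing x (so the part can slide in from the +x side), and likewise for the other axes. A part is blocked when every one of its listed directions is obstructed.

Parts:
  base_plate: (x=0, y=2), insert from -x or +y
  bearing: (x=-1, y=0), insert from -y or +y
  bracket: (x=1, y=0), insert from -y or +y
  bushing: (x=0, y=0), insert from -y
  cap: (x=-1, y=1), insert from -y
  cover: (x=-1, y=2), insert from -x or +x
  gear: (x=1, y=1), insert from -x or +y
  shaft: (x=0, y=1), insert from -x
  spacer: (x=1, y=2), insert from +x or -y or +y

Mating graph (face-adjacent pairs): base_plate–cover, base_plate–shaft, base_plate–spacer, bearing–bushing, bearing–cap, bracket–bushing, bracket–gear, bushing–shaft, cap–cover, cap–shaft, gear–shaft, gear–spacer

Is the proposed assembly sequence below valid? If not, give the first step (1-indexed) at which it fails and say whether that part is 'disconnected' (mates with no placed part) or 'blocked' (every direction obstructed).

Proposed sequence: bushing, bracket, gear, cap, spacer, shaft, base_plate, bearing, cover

1. bushing@(0, 0) [-y clear] — {bushing}
2. bracket@(1, 0) [-y clear] — {bracket, bushing}
3. gear@(1, 1) [-x clear] — {bracket, bushing, gear}
4. cap@(-1, 1) — no placed neighbour ⇒ disconnected

Invalid at step 4 (disconnected)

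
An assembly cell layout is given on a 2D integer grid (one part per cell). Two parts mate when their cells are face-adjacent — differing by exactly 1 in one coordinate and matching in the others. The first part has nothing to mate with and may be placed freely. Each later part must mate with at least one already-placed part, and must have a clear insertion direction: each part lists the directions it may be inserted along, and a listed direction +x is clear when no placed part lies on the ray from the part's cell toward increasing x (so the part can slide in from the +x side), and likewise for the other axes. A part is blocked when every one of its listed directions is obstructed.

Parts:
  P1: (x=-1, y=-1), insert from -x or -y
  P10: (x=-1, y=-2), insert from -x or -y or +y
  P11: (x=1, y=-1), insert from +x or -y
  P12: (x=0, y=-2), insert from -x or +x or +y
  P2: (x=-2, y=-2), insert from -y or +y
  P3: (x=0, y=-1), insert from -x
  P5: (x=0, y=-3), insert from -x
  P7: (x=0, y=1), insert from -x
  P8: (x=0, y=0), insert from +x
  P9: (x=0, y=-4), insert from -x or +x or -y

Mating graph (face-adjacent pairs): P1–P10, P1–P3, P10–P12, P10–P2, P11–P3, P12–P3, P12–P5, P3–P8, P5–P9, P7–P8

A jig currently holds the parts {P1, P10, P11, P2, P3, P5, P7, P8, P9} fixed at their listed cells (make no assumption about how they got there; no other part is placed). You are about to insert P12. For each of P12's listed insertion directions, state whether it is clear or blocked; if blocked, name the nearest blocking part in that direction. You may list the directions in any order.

+x: clear; +y: blocked by P3; -x: blocked by P10

-x: nearest on ray is P10@(-1, -2) ⇒ blocked
+x: ray from P12(0, -2) has no placed part ⇒ clear
+y: nearest on ray is P3@(0, -1) ⇒ blocked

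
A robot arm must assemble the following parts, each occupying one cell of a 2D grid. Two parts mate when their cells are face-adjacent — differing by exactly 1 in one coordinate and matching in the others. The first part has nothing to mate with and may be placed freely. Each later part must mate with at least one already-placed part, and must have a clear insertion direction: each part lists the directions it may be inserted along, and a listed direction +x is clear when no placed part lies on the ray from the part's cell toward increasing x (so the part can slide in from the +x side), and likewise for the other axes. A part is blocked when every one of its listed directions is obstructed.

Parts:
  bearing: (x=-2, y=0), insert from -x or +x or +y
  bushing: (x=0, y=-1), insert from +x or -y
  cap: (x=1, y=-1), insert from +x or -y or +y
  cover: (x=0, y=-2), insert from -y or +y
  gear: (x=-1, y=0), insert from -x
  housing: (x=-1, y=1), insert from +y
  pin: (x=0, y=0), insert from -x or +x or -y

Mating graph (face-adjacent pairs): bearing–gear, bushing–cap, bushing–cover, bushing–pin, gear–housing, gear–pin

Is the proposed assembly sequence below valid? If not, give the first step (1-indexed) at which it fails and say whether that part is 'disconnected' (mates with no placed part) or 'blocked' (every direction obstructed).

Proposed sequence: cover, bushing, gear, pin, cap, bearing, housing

1. cover@(0, -2) [-y clear] — {cover}
2. bushing@(0, -1) [+x clear] — {bushing, cover}
3. gear@(-1, 0) — no placed neighbour ⇒ disconnected

Invalid at step 3 (disconnected)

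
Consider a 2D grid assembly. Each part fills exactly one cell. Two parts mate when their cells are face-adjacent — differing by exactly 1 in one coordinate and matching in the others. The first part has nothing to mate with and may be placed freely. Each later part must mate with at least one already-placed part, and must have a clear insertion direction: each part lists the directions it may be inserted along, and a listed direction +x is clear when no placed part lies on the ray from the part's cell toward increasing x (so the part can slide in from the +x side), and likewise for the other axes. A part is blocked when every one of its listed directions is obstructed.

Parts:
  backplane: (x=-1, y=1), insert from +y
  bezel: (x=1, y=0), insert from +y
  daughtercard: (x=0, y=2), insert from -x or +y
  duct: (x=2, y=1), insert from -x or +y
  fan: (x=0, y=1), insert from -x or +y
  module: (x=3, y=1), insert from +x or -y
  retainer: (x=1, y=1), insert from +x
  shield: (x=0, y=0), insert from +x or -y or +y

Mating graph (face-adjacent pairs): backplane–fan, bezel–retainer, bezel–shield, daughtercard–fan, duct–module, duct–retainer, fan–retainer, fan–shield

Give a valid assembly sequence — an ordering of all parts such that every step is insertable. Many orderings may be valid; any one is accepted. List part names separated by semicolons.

1. shield@(0, 0) [+x clear] — {shield}
2. fan@(0, 1) [-x clear] — {fan, shield}
3. bezel@(1, 0) [+y clear] — {bezel, fan, shield}
4. retainer@(1, 1) [+x clear] — {bezel, fan, retainer, shield}
5. duct@(2, 1) [+y clear] — {bezel, duct, fan, retainer, shield}
6. daughtercard@(0, 2) [-x clear] — {bezel, daughtercard, duct, fan, retainer, shield}
7. backplane@(-1, 1) [+y clear] — {backplane, bezel, daughtercard, duct, fan, retainer, shield}
8. module@(3, 1) [+x clear] — {backplane, bezel, daughtercard, duct, fan, module, retainer, shield}

shield; fan; bezel; retainer; duct; daughtercard; backplane; module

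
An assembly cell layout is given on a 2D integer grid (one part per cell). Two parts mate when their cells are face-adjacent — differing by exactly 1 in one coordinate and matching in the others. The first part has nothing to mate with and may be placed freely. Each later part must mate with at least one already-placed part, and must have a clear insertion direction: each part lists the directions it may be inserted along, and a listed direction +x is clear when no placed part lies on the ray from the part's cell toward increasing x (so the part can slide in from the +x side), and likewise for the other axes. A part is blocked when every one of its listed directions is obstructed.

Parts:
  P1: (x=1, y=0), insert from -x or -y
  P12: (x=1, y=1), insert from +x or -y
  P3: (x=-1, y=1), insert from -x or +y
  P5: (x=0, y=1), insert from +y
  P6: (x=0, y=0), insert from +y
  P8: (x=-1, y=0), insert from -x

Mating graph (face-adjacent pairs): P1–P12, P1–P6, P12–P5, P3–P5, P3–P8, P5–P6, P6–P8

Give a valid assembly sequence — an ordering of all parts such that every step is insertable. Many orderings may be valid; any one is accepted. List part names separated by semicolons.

1. P6@(0, 0) [+y clear] — {P6}
2. P5@(0, 1) [+y clear] — {P5, P6}
3. P12@(1, 1) [+x clear] — {P12, P5, P6}
4. P3@(-1, 1) [-x clear] — {P12, P3, P5, P6}
5. P1@(1, 0) [-y clear] — {P1, P12, P3, P5, P6}
6. P8@(-1, 0) [-x clear] — {P1, P12, P3, P5, P6, P8}

P6; P5; P12; P3; P1; P8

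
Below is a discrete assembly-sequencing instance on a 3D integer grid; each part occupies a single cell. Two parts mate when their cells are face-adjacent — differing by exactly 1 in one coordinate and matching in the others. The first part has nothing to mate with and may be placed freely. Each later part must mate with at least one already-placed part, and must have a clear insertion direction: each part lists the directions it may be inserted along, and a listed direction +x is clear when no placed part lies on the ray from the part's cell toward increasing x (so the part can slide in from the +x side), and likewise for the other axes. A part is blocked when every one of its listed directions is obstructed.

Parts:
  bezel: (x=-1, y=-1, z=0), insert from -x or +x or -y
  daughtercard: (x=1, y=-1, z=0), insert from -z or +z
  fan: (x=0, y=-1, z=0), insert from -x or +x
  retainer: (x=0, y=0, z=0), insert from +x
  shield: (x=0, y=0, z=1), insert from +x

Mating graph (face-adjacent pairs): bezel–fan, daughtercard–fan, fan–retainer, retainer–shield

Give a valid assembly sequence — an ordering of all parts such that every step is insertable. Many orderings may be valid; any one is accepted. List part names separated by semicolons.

1. shield@(0, 0, 1) [+x clear] — {shield}
2. retainer@(0, 0, 0) [+x clear] — {retainer, shield}
3. fan@(0, -1, 0) [-x clear] — {fan, retainer, shield}
4. daughtercard@(1, -1, 0) [-z clear] — {daughtercard, fan, retainer, shield}
5. bezel@(-1, -1, 0) [-x clear] — {bezel, daughtercard, fan, retainer, shield}

shield; retainer; fan; daughtercard; bezel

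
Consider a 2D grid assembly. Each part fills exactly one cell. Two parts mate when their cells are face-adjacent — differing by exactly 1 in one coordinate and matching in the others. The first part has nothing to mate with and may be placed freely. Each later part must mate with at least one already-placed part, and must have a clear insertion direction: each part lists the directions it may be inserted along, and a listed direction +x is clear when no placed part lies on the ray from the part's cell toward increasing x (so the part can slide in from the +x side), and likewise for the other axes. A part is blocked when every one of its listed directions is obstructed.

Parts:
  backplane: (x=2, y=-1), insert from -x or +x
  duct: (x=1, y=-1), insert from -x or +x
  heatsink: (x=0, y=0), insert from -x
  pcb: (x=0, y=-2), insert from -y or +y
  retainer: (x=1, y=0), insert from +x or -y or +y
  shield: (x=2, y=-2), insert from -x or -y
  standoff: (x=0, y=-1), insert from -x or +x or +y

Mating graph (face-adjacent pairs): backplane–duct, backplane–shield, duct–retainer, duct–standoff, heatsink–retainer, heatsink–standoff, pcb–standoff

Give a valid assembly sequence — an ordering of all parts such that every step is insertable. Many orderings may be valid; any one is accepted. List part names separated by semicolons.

duct; standoff; backplane; pcb; heatsink; retainer; shield

1. duct@(1, -1) [-x clear] — {duct}
2. standoff@(0, -1) [-x clear] — {duct, standoff}
3. backplane@(2, -1) [+x clear] — {backplane, duct, standoff}
4. pcb@(0, -2) [-y clear] — {backplane, duct, pcb, standoff}
5. heatsink@(0, 0) [-x clear] — {backplane, duct, heatsink, pcb, standoff}
6. retainer@(1, 0) [+x clear] — {backplane, duct, heatsink, pcb, retainer, standoff}
7. shield@(2, -2) [-y clear] — {backplane, duct, heatsink, pcb, retainer, shield, standoff}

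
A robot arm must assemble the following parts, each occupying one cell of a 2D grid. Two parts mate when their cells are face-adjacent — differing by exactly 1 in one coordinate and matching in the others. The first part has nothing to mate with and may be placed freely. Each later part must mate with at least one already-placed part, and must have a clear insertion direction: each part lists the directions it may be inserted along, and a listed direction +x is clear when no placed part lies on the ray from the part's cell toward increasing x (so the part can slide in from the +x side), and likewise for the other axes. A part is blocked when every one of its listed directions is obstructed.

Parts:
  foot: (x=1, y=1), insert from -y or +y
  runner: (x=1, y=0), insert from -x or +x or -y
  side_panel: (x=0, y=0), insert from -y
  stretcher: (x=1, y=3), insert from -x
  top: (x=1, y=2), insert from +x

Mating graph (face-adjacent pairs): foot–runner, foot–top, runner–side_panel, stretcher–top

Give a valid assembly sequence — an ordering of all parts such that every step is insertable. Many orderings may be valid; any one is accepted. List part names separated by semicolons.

top; stretcher; foot; runner; side_panel

1. top@(1, 2) [+x clear] — {top}
2. stretcher@(1, 3) [-x clear] — {stretcher, top}
3. foot@(1, 1) [-y clear] — {foot, stretcher, top}
4. runner@(1, 0) [-x clear] — {foot, runner, stretcher, top}
5. side_panel@(0, 0) [-y clear] — {foot, runner, side_panel, stretcher, top}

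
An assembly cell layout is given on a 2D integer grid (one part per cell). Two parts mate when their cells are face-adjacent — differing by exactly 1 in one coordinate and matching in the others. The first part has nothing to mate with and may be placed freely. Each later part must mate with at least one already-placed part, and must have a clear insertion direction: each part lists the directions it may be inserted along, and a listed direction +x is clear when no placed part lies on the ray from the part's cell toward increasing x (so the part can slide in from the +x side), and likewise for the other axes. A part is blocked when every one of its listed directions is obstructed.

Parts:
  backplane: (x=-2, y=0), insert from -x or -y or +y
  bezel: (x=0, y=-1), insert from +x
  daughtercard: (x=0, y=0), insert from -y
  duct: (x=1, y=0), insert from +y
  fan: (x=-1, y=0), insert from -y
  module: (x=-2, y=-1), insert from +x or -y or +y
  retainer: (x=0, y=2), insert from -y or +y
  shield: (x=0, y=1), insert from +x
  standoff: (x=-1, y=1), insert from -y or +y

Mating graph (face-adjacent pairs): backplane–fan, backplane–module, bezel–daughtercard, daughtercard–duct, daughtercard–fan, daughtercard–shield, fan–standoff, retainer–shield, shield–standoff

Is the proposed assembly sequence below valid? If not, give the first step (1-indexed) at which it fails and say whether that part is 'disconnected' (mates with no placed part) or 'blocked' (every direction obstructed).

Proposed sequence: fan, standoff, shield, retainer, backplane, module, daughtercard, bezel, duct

1. fan@(-1, 0) [-y clear] — {fan}
2. standoff@(-1, 1) [+y clear] — {fan, standoff}
3. shield@(0, 1) [+x clear] — {fan, shield, standoff}
4. retainer@(0, 2) [+y clear] — {fan, retainer, shield, standoff}
5. backplane@(-2, 0) [-x clear] — {backplane, fan, retainer, shield, standoff}
6. module@(-2, -1) [+x clear] — {backplane, fan, module, retainer, shield, standoff}
7. daughtercard@(0, 0) [-y clear] — {backplane, daughtercard, fan, module, retainer, shield, standoff}
8. bezel@(0, -1) [+x clear] — {backplane, bezel, daughtercard, fan, module, retainer, shield, standoff}
9. duct@(1, 0) [+y clear] — {backplane, bezel, daughtercard, duct, fan, module, retainer, shield, standoff}

Valid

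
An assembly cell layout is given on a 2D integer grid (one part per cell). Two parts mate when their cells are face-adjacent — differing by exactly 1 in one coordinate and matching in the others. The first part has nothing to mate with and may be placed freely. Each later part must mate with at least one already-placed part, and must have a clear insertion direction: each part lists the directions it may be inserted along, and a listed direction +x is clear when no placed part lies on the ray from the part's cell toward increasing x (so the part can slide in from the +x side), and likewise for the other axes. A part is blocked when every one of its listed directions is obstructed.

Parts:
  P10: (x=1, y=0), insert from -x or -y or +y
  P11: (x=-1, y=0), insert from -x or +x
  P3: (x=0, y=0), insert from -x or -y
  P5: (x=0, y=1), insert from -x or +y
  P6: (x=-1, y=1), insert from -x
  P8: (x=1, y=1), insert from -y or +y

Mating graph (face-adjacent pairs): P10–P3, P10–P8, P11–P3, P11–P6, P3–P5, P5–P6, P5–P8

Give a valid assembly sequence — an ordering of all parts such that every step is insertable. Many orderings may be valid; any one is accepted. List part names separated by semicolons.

P5; P6; P11; P8; P10; P3

1. P5@(0, 1) [-x clear] — {P5}
2. P6@(-1, 1) [-x clear] — {P5, P6}
3. P11@(-1, 0) [-x clear] — {P11, P5, P6}
4. P8@(1, 1) [-y clear] — {P11, P5, P6, P8}
5. P10@(1, 0) [-y clear] — {P10, P11, P5, P6, P8}
6. P3@(0, 0) [-y clear] — {P10, P11, P3, P5, P6, P8}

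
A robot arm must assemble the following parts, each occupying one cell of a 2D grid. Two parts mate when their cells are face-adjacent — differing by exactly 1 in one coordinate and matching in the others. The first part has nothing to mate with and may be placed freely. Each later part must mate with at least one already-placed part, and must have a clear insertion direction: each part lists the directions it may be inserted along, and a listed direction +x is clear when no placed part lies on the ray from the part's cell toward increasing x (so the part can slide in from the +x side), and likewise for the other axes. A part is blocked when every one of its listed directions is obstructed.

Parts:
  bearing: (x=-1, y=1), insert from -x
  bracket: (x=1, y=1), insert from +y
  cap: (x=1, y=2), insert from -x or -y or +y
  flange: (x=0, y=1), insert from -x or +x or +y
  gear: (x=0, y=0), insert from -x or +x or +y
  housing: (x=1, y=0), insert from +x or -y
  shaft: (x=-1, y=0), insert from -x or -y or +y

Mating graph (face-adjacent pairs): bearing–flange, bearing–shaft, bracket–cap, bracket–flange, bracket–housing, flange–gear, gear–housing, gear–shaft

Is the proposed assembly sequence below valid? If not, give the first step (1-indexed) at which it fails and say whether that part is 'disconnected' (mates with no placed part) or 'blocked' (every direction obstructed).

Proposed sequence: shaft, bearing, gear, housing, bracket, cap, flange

Valid

1. shaft@(-1, 0) [-x clear] — {shaft}
2. bearing@(-1, 1) [-x clear] — {bearing, shaft}
3. gear@(0, 0) [+x clear] — {bearing, gear, shaft}
4. housing@(1, 0) [+x clear] — {bearing, gear, housing, shaft}
5. bracket@(1, 1) [+y clear] — {bearing, bracket, gear, housing, shaft}
6. cap@(1, 2) [-x clear] — {bearing, bracket, cap, gear, housing, shaft}
7. flange@(0, 1) [+y clear] — {bearing, bracket, cap, flange, gear, housing, shaft}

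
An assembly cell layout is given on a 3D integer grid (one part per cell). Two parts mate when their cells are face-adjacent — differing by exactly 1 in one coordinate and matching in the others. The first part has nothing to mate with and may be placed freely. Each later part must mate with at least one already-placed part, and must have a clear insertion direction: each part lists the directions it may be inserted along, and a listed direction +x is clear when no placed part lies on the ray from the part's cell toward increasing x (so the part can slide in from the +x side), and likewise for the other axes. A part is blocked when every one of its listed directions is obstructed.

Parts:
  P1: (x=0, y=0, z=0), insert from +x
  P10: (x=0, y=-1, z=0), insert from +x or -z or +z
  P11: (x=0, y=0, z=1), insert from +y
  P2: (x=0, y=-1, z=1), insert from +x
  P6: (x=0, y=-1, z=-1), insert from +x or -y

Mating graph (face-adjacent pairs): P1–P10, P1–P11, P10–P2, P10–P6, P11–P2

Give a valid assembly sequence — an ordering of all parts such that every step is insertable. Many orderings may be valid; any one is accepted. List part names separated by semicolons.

1. P11@(0, 0, 1) [+y clear] — {P11}
2. P2@(0, -1, 1) [+x clear] — {P11, P2}
3. P10@(0, -1, 0) [+x clear] — {P10, P11, P2}
4. P1@(0, 0, 0) [+x clear] — {P1, P10, P11, P2}
5. P6@(0, -1, -1) [+x clear] — {P1, P10, P11, P2, P6}

P11; P2; P10; P1; P6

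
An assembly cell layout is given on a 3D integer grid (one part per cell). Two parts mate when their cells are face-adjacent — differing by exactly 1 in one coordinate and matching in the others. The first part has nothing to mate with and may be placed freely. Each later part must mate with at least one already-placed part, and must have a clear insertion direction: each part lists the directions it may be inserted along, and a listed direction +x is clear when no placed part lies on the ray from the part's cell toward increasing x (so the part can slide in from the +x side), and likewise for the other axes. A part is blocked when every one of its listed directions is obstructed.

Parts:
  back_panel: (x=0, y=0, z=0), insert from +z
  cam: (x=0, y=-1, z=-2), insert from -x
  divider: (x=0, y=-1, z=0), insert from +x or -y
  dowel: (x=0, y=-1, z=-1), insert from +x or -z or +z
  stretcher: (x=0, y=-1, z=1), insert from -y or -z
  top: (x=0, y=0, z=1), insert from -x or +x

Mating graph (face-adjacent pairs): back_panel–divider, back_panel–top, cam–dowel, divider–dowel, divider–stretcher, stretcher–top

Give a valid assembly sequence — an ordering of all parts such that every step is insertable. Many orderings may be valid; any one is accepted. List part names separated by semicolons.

back_panel; top; stretcher; divider; dowel; cam

1. back_panel@(0, 0, 0) [+z clear] — {back_panel}
2. top@(0, 0, 1) [-x clear] — {back_panel, top}
3. stretcher@(0, -1, 1) [-y clear] — {back_panel, stretcher, top}
4. divider@(0, -1, 0) [+x clear] — {back_panel, divider, stretcher, top}
5. dowel@(0, -1, -1) [+x clear] — {back_panel, divider, dowel, stretcher, top}
6. cam@(0, -1, -2) [-x clear] — {back_panel, cam, divider, dowel, stretcher, top}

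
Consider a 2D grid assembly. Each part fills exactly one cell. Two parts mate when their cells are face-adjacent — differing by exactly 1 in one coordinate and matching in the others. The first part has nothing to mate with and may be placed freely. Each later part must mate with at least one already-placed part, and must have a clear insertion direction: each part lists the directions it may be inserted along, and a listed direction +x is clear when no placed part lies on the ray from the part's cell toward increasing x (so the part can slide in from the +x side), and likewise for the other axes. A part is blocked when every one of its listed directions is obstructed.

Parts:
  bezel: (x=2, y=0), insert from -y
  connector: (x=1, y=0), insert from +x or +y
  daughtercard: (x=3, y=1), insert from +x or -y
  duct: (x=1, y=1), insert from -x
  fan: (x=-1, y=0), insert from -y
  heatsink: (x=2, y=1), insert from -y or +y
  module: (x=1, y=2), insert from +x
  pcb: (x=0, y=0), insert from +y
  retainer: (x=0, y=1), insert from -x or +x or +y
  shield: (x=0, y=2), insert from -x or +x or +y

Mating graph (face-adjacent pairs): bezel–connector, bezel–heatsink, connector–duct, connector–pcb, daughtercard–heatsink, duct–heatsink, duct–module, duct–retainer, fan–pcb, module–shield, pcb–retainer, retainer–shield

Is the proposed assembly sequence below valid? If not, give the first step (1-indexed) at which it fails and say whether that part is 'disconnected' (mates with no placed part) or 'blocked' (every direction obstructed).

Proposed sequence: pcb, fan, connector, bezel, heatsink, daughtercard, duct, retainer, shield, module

Valid

1. pcb@(0, 0) [+y clear] — {pcb}
2. fan@(-1, 0) [-y clear] — {fan, pcb}
3. connector@(1, 0) [+x clear] — {connector, fan, pcb}
4. bezel@(2, 0) [-y clear] — {bezel, connector, fan, pcb}
5. heatsink@(2, 1) [+y clear] — {bezel, connector, fan, heatsink, pcb}
6. daughtercard@(3, 1) [+x clear] — {bezel, connector, daughtercard, fan, heatsink, pcb}
7. duct@(1, 1) [-x clear] — {bezel, connector, daughtercard, duct, fan, heatsink, pcb}
8. retainer@(0, 1) [-x clear] — {bezel, connector, daughtercard, duct, fan, heatsink, pcb, retainer}
9. shield@(0, 2) [-x clear] — {bezel, connector, daughtercard, duct, fan, heatsink, pcb, retainer, shield}
10. module@(1, 2) [+x clear] — {bezel, connector, daughtercard, duct, fan, heatsink, module, pcb, retainer, shield}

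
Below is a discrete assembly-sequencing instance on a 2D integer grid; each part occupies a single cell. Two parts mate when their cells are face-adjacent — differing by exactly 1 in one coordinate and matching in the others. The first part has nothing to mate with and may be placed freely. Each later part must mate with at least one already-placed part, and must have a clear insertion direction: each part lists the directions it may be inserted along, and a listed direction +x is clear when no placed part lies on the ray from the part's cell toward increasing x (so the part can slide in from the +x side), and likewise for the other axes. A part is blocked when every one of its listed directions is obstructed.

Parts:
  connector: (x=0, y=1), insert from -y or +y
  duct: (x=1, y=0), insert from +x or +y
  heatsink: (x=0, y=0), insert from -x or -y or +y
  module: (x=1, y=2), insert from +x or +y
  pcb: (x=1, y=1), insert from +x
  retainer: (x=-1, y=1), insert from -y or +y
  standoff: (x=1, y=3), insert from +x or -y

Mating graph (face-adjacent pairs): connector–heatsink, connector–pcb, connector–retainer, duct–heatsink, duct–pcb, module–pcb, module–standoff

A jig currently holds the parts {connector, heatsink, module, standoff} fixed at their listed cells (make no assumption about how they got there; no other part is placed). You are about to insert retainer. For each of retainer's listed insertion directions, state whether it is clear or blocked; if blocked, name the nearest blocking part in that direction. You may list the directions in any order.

+y: clear; -y: clear

-y: ray from retainer(-1, 1) has no placed part ⇒ clear
+y: ray from retainer(-1, 1) has no placed part ⇒ clear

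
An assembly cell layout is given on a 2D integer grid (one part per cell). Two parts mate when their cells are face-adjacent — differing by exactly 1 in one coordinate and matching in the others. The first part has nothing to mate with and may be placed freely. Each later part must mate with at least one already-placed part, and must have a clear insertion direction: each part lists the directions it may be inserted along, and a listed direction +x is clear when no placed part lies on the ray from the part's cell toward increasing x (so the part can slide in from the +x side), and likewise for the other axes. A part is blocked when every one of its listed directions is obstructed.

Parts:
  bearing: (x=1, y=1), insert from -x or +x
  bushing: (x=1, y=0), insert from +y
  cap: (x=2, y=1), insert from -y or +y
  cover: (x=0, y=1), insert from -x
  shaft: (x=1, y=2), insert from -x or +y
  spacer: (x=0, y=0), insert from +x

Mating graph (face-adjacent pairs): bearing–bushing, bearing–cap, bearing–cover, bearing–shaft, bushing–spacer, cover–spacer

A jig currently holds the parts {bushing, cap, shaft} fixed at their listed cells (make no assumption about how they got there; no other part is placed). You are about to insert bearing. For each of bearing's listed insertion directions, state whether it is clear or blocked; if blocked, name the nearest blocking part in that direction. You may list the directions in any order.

-x: ray from bearing(1, 1) has no placed part ⇒ clear
+x: nearest on ray is cap@(2, 1) ⇒ blocked

+x: blocked by cap; -x: clear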